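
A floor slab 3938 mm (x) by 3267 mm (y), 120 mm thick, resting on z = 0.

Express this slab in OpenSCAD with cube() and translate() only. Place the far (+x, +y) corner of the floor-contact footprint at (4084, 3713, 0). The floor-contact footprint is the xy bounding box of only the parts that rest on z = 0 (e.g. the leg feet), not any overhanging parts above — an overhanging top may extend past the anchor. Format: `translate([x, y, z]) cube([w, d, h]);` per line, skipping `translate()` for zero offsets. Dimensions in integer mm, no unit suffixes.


translate([146, 446, 0]) cube([3938, 3267, 120]);


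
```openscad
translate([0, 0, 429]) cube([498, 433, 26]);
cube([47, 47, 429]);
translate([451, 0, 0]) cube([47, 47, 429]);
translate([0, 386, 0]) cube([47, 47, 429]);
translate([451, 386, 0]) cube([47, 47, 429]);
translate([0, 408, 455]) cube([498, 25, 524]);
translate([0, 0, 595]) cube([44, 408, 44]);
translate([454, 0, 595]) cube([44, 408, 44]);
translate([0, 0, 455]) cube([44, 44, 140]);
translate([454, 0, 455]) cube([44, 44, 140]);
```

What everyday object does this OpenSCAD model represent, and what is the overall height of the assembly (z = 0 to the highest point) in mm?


A chair. The overall height is 979 mm.

A slab on four corner posts with a tall panel at the back — a chair. The seat slab sits at z = 429 with thickness 26, and the 524 mm backrest starts at the seat top, so the overall height is 429 + 26 + 524 = 979 mm.


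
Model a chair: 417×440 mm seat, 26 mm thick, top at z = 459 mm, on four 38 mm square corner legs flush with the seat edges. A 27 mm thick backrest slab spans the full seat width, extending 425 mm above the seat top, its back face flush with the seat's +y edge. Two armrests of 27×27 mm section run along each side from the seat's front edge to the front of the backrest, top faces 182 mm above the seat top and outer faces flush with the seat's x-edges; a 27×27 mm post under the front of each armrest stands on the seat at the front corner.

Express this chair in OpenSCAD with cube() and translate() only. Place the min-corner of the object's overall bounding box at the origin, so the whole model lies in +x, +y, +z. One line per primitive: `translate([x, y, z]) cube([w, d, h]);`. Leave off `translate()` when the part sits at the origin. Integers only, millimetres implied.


// leg_h = 459 - 26 = 433
// arm post h = 182 - 27 = 155
translate([0, 0, 433]) cube([417, 440, 26]);
cube([38, 38, 433]);
translate([379, 0, 0]) cube([38, 38, 433]);
translate([0, 402, 0]) cube([38, 38, 433]);
translate([379, 402, 0]) cube([38, 38, 433]);
translate([0, 413, 459]) cube([417, 27, 425]);
translate([0, 0, 614]) cube([27, 413, 27]);
translate([390, 0, 614]) cube([27, 413, 27]);
translate([0, 0, 459]) cube([27, 27, 155]);
translate([390, 0, 459]) cube([27, 27, 155]);


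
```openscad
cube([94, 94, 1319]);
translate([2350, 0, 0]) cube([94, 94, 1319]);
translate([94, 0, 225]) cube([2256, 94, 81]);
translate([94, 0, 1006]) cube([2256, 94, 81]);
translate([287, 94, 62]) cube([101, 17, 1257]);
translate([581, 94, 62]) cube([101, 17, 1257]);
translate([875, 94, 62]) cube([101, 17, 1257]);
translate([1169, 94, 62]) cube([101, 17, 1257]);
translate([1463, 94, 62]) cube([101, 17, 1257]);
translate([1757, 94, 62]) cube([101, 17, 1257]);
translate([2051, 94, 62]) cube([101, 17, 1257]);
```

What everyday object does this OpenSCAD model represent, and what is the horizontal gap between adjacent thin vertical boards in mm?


A fence section. The picket gap is 193 mm.

Two posts, two rails, 7 pickets — a fence section. Span 2256 mm holds 7 pickets of 101 mm with 8 equal gaps: ⌊(2256 − 7·101) / 8⌋ = 193 mm.


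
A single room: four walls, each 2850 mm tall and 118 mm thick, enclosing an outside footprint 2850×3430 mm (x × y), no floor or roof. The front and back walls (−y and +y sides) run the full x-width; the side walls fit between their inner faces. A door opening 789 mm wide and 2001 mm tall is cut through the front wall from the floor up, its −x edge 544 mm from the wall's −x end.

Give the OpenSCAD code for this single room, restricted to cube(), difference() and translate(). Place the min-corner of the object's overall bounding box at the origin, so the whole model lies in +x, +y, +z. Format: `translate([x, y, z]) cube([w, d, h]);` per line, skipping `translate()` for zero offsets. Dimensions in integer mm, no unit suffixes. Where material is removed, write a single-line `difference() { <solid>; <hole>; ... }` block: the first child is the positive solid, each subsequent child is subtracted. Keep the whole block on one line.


difference() { cube([2850, 118, 2850]); translate([544, 0, 0]) cube([789, 118, 2001]); }
translate([0, 3312, 0]) cube([2850, 118, 2850]);
translate([0, 118, 0]) cube([118, 3194, 2850]);
translate([2732, 118, 0]) cube([118, 3194, 2850]);


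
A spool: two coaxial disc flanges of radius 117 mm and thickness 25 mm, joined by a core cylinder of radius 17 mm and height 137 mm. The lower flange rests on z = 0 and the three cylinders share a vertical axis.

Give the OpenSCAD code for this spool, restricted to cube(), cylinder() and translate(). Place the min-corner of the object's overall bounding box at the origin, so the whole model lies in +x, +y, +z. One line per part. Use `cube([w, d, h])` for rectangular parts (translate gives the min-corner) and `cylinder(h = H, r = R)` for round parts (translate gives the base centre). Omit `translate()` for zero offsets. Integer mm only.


translate([117, 117, 0]) cylinder(h = 25, r = 117);
translate([117, 117, 25]) cylinder(h = 137, r = 17);
translate([117, 117, 162]) cylinder(h = 25, r = 117);


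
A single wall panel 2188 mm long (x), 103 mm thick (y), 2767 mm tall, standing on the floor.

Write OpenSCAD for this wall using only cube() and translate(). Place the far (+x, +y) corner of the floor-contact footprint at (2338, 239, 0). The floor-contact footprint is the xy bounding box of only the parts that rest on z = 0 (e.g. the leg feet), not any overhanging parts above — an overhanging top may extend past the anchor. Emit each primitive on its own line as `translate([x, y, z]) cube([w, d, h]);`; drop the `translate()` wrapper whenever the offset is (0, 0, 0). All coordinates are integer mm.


translate([150, 136, 0]) cube([2188, 103, 2767]);


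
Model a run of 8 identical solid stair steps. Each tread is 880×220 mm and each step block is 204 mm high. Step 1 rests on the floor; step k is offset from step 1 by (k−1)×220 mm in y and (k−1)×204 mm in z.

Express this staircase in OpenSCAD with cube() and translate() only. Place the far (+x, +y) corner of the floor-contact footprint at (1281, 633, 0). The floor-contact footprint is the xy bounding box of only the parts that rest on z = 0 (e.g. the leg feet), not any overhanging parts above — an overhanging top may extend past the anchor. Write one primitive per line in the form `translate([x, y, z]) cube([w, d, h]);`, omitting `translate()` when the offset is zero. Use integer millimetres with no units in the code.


translate([401, 413, 0]) cube([880, 220, 204]);
translate([401, 633, 204]) cube([880, 220, 204]);
translate([401, 853, 408]) cube([880, 220, 204]);
translate([401, 1073, 612]) cube([880, 220, 204]);
translate([401, 1293, 816]) cube([880, 220, 204]);
translate([401, 1513, 1020]) cube([880, 220, 204]);
translate([401, 1733, 1224]) cube([880, 220, 204]);
translate([401, 1953, 1428]) cube([880, 220, 204]);


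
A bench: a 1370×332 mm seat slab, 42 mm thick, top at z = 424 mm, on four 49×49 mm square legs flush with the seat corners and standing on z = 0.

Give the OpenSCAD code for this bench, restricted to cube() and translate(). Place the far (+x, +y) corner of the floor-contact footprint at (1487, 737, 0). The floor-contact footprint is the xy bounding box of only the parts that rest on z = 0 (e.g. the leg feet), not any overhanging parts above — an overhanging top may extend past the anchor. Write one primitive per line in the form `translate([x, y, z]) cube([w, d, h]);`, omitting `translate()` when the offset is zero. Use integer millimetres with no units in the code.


translate([117, 405, 382]) cube([1370, 332, 42]);
translate([117, 405, 0]) cube([49, 49, 382]);
translate([117, 688, 0]) cube([49, 49, 382]);
translate([1438, 405, 0]) cube([49, 49, 382]);
translate([1438, 688, 0]) cube([49, 49, 382]);


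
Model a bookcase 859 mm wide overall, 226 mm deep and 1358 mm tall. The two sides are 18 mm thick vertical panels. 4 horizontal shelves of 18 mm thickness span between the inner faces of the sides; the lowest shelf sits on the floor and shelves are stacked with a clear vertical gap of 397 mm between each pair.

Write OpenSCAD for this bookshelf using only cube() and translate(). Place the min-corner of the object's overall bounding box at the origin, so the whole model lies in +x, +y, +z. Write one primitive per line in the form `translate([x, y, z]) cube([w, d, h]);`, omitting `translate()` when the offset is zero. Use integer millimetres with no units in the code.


cube([18, 226, 1358]);
translate([841, 0, 0]) cube([18, 226, 1358]);
translate([18, 0, 0]) cube([823, 226, 18]);
translate([18, 0, 415]) cube([823, 226, 18]);
translate([18, 0, 830]) cube([823, 226, 18]);
translate([18, 0, 1245]) cube([823, 226, 18]);


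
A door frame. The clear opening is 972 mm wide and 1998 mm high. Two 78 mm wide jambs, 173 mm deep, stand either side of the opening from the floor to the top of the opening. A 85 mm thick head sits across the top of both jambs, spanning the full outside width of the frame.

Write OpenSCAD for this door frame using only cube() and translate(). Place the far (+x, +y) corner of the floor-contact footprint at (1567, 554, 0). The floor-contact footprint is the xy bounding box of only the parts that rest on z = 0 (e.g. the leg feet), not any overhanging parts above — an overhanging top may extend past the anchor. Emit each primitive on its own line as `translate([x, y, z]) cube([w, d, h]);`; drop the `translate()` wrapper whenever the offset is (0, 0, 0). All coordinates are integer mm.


translate([439, 381, 0]) cube([78, 173, 1998]);
translate([1489, 381, 0]) cube([78, 173, 1998]);
translate([439, 381, 1998]) cube([1128, 173, 85]);


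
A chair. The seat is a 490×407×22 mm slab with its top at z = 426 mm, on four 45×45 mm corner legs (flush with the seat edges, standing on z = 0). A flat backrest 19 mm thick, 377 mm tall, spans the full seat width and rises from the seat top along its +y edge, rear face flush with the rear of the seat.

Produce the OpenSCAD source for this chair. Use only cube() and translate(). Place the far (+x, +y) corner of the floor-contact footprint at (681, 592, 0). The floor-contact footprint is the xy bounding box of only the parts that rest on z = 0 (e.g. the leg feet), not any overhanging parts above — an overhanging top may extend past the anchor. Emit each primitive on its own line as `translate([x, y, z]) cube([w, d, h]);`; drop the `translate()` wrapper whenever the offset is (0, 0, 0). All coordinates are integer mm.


// leg_h = 426 - 22 = 404
translate([191, 185, 404]) cube([490, 407, 22]);
translate([191, 185, 0]) cube([45, 45, 404]);
translate([636, 185, 0]) cube([45, 45, 404]);
translate([191, 547, 0]) cube([45, 45, 404]);
translate([636, 547, 0]) cube([45, 45, 404]);
translate([191, 573, 426]) cube([490, 19, 377]);


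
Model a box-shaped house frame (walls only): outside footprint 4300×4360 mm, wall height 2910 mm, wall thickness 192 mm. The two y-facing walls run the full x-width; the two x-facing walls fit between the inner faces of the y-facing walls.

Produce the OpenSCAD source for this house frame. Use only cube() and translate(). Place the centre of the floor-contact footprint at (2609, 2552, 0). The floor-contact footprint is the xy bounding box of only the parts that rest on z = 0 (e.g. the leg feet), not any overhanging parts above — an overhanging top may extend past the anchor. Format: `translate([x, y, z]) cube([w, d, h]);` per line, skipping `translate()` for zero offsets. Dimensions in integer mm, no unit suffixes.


translate([459, 372, 0]) cube([4300, 192, 2910]);
translate([459, 4540, 0]) cube([4300, 192, 2910]);
translate([459, 564, 0]) cube([192, 3976, 2910]);
translate([4567, 564, 0]) cube([192, 3976, 2910]);


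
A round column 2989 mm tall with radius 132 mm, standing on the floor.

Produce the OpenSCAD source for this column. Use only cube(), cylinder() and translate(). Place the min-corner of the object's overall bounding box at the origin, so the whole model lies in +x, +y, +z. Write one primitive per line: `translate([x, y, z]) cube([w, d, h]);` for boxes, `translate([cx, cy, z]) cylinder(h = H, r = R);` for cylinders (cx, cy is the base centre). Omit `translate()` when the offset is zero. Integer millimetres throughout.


translate([132, 132, 0]) cylinder(h = 2989, r = 132);


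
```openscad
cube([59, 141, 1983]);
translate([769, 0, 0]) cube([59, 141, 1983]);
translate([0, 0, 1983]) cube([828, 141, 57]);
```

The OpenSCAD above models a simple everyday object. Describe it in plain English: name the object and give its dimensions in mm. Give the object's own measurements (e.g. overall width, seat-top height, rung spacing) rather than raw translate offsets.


A door frame. The clear opening is 710 mm wide and 1983 mm high. Two 59 mm wide jambs, 141 mm deep, stand either side of the opening from the floor to the top of the opening. A 57 mm thick head sits across the top of both jambs, spanning the full outside width of the frame.


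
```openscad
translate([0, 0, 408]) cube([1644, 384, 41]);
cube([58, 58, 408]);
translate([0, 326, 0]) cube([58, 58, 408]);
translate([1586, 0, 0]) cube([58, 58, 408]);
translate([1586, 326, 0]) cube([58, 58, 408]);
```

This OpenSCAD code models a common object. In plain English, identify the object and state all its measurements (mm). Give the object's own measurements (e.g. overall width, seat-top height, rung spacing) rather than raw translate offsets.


A bench: a 1644×384 mm seat slab, 41 mm thick, top at z = 449 mm, on four 58×58 mm square legs flush with the seat corners and standing on z = 0.


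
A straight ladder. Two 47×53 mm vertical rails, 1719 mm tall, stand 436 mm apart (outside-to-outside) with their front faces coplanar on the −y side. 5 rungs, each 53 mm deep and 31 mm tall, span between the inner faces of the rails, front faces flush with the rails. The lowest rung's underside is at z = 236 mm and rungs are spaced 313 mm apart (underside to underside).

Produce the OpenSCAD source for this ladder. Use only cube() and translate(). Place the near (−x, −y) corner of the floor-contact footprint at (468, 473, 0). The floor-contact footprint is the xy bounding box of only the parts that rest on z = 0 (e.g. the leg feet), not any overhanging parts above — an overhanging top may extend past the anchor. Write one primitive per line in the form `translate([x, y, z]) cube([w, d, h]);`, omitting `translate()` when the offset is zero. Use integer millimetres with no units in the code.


translate([468, 473, 0]) cube([47, 53, 1719]);
translate([857, 473, 0]) cube([47, 53, 1719]);
translate([515, 473, 236]) cube([342, 53, 31]);
translate([515, 473, 549]) cube([342, 53, 31]);
translate([515, 473, 862]) cube([342, 53, 31]);
translate([515, 473, 1175]) cube([342, 53, 31]);
translate([515, 473, 1488]) cube([342, 53, 31]);


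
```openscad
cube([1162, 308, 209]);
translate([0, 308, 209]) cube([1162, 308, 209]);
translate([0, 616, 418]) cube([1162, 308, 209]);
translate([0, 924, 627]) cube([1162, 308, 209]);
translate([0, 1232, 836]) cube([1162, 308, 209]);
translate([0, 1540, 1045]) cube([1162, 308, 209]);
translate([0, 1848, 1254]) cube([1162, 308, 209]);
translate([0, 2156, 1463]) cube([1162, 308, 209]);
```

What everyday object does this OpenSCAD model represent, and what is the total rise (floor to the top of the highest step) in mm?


A staircase. The total rise is 1672 mm.

8 identical blocks, each offset up and back from the previous — a staircase. Each step is 209 mm tall and there are 8 of them, so the total rise is 8 × 209 = 1672 mm.


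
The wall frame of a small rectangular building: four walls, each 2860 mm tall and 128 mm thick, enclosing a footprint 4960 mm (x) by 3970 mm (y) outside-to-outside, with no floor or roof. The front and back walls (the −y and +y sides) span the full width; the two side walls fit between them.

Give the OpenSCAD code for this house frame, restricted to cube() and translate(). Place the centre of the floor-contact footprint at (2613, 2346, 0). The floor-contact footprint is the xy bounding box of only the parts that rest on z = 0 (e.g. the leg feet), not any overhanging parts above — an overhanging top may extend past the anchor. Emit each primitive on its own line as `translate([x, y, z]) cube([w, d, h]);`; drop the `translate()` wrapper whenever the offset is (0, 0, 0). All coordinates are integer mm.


translate([133, 361, 0]) cube([4960, 128, 2860]);
translate([133, 4203, 0]) cube([4960, 128, 2860]);
translate([133, 489, 0]) cube([128, 3714, 2860]);
translate([4965, 489, 0]) cube([128, 3714, 2860]);


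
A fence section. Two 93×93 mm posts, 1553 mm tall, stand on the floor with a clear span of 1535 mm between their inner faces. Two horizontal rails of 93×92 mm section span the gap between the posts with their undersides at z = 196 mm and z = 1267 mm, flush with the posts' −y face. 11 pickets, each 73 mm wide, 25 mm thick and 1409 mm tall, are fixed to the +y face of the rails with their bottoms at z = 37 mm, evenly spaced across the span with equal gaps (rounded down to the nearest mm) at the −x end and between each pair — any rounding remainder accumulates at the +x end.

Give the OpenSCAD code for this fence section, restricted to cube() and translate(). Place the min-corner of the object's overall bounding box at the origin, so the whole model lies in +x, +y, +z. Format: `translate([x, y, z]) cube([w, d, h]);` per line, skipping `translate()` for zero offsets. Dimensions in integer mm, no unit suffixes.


cube([93, 93, 1553]);
translate([1628, 0, 0]) cube([93, 93, 1553]);
translate([93, 0, 196]) cube([1535, 93, 92]);
translate([93, 0, 1267]) cube([1535, 93, 92]);
translate([154, 93, 37]) cube([73, 25, 1409]);
translate([288, 93, 37]) cube([73, 25, 1409]);
translate([422, 93, 37]) cube([73, 25, 1409]);
translate([556, 93, 37]) cube([73, 25, 1409]);
translate([690, 93, 37]) cube([73, 25, 1409]);
translate([824, 93, 37]) cube([73, 25, 1409]);
translate([958, 93, 37]) cube([73, 25, 1409]);
translate([1092, 93, 37]) cube([73, 25, 1409]);
translate([1226, 93, 37]) cube([73, 25, 1409]);
translate([1360, 93, 37]) cube([73, 25, 1409]);
translate([1494, 93, 37]) cube([73, 25, 1409]);


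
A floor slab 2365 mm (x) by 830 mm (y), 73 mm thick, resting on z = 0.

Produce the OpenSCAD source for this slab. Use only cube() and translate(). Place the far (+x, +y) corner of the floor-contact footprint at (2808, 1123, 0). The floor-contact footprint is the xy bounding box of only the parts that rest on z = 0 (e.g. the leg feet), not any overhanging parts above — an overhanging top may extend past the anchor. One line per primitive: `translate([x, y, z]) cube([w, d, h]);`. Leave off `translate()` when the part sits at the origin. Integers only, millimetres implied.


translate([443, 293, 0]) cube([2365, 830, 73]);


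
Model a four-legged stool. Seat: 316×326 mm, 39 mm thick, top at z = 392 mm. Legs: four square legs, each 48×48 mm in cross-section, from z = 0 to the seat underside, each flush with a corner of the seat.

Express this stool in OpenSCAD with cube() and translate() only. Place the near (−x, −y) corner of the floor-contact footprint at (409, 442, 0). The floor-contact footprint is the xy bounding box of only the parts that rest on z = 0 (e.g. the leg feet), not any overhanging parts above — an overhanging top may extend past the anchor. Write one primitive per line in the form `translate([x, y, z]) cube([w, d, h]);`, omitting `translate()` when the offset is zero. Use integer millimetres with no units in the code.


translate([409, 442, 353]) cube([316, 326, 39]);
translate([409, 442, 0]) cube([48, 48, 353]);
translate([677, 442, 0]) cube([48, 48, 353]);
translate([409, 720, 0]) cube([48, 48, 353]);
translate([677, 720, 0]) cube([48, 48, 353]);


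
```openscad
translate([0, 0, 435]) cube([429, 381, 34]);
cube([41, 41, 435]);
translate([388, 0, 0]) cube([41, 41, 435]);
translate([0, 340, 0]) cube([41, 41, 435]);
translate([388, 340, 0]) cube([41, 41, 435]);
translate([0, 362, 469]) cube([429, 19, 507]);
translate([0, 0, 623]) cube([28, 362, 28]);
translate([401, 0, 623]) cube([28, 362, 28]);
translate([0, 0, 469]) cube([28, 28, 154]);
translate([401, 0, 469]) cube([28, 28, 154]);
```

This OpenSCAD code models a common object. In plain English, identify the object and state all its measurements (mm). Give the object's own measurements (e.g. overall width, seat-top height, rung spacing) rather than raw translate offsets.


A chair. The seat is a 429×381×34 mm slab with its top at z = 469 mm, on four 41×41 mm corner legs (flush with the seat edges, standing on z = 0). A flat backrest 19 mm thick, 507 mm tall, spans the full seat width and rises from the seat top along its +y edge, rear face flush with the rear of the seat. Two armrests of 28×28 mm section run along each side from the seat's front edge to the front of the backrest, top faces 182 mm above the seat top and outer faces flush with the seat's x-edges; a 28×28 mm post under the front of each armrest stands on the seat at the front corner.


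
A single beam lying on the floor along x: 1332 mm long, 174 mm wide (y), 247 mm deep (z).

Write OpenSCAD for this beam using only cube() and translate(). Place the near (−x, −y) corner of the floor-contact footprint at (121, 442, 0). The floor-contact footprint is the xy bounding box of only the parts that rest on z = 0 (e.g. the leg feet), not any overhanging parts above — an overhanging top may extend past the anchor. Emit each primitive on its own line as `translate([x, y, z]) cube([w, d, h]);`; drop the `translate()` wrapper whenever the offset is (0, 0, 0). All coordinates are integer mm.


translate([121, 442, 0]) cube([1332, 174, 247]);


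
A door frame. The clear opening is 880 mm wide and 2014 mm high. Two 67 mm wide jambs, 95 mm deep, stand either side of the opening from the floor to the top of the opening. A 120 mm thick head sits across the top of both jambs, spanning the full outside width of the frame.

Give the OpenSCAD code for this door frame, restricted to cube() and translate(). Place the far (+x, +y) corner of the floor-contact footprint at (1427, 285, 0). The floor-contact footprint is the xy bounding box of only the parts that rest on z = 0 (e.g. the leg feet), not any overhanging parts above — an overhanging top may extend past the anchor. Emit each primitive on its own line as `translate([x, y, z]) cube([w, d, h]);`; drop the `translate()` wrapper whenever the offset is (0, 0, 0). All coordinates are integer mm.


translate([413, 190, 0]) cube([67, 95, 2014]);
translate([1360, 190, 0]) cube([67, 95, 2014]);
translate([413, 190, 2014]) cube([1014, 95, 120]);


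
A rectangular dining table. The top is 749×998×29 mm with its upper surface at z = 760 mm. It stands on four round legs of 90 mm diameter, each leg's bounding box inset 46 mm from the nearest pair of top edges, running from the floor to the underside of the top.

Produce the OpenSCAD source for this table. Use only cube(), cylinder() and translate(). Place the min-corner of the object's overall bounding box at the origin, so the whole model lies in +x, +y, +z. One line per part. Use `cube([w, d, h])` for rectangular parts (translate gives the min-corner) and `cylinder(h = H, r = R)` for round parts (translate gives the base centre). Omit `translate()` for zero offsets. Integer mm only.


// leg_h = 760 - 29 = 731
translate([0, 0, 731]) cube([749, 998, 29]);
translate([91, 91, 0]) cylinder(h = 731, r = 45);
translate([658, 91, 0]) cylinder(h = 731, r = 45);
translate([91, 907, 0]) cylinder(h = 731, r = 45);
translate([658, 907, 0]) cylinder(h = 731, r = 45);


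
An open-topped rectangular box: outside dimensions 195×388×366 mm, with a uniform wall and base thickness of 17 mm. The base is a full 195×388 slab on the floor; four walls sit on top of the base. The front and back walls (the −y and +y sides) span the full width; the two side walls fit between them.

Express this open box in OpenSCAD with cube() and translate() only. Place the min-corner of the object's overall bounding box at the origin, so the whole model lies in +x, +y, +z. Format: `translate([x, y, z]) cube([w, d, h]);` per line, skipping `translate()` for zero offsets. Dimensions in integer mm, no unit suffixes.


cube([195, 388, 17]);
translate([0, 0, 17]) cube([195, 17, 349]);
translate([0, 371, 17]) cube([195, 17, 349]);
translate([0, 17, 17]) cube([17, 354, 349]);
translate([178, 17, 17]) cube([17, 354, 349]);


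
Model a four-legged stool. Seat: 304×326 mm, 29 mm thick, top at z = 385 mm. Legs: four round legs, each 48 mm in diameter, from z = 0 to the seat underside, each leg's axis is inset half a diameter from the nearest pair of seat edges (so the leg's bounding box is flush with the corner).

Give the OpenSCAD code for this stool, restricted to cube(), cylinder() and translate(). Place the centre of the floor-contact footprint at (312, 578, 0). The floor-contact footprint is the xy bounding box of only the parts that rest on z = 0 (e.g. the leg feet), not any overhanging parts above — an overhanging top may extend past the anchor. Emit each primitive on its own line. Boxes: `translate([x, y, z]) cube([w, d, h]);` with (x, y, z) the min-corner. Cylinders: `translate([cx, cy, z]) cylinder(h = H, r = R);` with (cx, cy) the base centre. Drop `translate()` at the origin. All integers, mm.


translate([160, 415, 356]) cube([304, 326, 29]);
translate([184, 439, 0]) cylinder(h = 356, r = 24);
translate([440, 439, 0]) cylinder(h = 356, r = 24);
translate([184, 717, 0]) cylinder(h = 356, r = 24);
translate([440, 717, 0]) cylinder(h = 356, r = 24);


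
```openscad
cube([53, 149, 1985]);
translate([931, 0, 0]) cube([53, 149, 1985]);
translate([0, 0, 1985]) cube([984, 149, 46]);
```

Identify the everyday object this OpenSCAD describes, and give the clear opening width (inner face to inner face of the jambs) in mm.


A door frame. The clear opening width is 878 mm.

Two 1985 mm tall posts with a header on top — a door frame. The left jamb is 53 mm wide at x = 0; the right jamb starts at x = 931. The clear opening is 931 − 53 = 878 mm.


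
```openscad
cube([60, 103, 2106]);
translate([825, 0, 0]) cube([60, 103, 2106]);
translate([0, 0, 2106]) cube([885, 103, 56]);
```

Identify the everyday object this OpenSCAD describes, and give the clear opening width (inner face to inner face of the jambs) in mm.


A door frame. The clear opening width is 765 mm.

Two 2106 mm tall posts with a header on top — a door frame. The left jamb is 60 mm wide at x = 0; the right jamb starts at x = 825. The clear opening is 825 − 60 = 765 mm.


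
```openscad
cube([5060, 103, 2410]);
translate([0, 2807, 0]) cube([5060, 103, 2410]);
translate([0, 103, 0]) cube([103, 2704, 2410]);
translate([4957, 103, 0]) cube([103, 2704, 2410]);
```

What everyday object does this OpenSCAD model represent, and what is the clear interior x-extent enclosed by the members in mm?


A house (or room) frame. The interior width is 4854 mm.

Four 2410 mm walls enclosing a rectangle with no floor or roof — a room or house frame. Outside width is 5060 mm and wall thickness is 103 mm, so the interior width is 5060 − 2 × 103 = 4854 mm.


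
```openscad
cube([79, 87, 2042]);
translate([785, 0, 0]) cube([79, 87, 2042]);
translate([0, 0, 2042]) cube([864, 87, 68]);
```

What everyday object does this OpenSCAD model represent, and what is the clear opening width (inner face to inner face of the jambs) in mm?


A door frame. The clear opening width is 706 mm.

Two 2042 mm tall posts with a header on top — a door frame. The left jamb is 79 mm wide at x = 0; the right jamb starts at x = 785. The clear opening is 785 − 79 = 706 mm.


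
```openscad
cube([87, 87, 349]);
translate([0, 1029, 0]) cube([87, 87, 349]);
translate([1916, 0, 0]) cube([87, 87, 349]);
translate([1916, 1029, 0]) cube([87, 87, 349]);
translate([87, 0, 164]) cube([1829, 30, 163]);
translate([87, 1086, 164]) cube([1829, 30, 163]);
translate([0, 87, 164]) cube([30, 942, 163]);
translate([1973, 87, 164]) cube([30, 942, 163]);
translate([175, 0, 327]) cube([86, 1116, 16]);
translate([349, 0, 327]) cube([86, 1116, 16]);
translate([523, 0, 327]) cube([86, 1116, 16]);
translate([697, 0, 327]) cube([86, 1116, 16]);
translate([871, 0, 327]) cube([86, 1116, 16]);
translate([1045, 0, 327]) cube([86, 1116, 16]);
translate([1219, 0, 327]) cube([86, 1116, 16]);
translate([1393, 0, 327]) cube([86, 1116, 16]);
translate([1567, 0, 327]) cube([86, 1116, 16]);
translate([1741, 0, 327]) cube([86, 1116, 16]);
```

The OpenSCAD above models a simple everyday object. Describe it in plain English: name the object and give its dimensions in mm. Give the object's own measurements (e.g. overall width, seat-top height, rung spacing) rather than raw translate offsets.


A bed frame 2003 mm long (x) by 1116 mm wide (y). Four 87×87 mm corner posts, 349 mm tall, at the corners of the footprint. Four rails of 30 mm thickness and 163 mm height run between adjacent posts with their undersides at z = 164 mm, their outer faces flush with the outside of the frame (the two x-running rails run between the posts' inner faces; the two y-running rails run between the posts' inner faces). 10 slats, each 86 mm wide (x) and 16 mm thick, lie across the top of the two x-running rails, running the full 1116 mm width of the frame in y; along x they sit between the end posts with a 88 mm gap after the −x posts and between neighbouring slats, leaving 89 mm before the +x posts.


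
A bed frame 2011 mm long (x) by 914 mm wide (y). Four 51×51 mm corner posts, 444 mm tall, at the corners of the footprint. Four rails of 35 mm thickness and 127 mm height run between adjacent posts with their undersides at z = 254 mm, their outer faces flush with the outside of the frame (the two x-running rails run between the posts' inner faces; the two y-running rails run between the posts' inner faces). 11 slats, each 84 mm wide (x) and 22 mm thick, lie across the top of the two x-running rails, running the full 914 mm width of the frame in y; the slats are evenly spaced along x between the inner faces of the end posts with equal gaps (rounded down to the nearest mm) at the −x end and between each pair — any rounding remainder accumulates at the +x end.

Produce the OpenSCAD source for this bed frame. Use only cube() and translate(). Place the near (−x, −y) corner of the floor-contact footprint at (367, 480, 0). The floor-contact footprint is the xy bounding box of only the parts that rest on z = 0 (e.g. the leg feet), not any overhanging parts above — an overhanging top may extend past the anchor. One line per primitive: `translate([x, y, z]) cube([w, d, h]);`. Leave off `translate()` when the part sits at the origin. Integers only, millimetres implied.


translate([367, 480, 0]) cube([51, 51, 444]);
translate([367, 1343, 0]) cube([51, 51, 444]);
translate([2327, 480, 0]) cube([51, 51, 444]);
translate([2327, 1343, 0]) cube([51, 51, 444]);
translate([418, 480, 254]) cube([1909, 35, 127]);
translate([418, 1359, 254]) cube([1909, 35, 127]);
translate([367, 531, 254]) cube([35, 812, 127]);
translate([2343, 531, 254]) cube([35, 812, 127]);
translate([500, 480, 381]) cube([84, 914, 22]);
translate([666, 480, 381]) cube([84, 914, 22]);
translate([832, 480, 381]) cube([84, 914, 22]);
translate([998, 480, 381]) cube([84, 914, 22]);
translate([1164, 480, 381]) cube([84, 914, 22]);
translate([1330, 480, 381]) cube([84, 914, 22]);
translate([1496, 480, 381]) cube([84, 914, 22]);
translate([1662, 480, 381]) cube([84, 914, 22]);
translate([1828, 480, 381]) cube([84, 914, 22]);
translate([1994, 480, 381]) cube([84, 914, 22]);
translate([2160, 480, 381]) cube([84, 914, 22]);


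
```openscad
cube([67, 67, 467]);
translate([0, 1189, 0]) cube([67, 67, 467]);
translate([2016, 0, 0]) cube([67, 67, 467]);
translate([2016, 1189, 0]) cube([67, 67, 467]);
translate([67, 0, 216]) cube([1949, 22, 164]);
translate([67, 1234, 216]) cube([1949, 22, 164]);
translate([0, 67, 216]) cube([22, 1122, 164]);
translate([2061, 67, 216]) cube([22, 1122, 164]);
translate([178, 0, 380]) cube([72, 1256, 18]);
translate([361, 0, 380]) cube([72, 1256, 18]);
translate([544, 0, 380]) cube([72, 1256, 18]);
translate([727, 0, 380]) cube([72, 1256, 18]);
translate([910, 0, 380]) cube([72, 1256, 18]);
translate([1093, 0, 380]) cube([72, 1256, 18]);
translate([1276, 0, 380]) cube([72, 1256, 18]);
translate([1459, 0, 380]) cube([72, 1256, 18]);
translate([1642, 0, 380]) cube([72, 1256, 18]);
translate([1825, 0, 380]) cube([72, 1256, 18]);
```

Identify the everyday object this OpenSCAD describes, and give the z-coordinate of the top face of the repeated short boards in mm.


A bed frame. The slat-top height is 398 mm.

Four posts, four rails, and a row of slats — a bed frame. Slats sit on the rails at z = 216 + 164 = 380; with slat thickness 18, the top is 398 mm.


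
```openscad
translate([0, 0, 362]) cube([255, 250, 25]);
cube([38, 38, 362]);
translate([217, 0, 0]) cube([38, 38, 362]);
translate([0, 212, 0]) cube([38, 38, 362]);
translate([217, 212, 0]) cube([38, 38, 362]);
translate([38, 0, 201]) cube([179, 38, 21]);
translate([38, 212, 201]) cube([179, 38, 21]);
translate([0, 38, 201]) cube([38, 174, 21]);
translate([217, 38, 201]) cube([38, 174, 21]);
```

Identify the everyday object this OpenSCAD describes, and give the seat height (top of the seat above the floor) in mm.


A stool. The seat height is 387 mm.

A 255×250×25 slab at z = 362 on four corner posts — a stool. The seat top is 362 + 25 = 387 mm.


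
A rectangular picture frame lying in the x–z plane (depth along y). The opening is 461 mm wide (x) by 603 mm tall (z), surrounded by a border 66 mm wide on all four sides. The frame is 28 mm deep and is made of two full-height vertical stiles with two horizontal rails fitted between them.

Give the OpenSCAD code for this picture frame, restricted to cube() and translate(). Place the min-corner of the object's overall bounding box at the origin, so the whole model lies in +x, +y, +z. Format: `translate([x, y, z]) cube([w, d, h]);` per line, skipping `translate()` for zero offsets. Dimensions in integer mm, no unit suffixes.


cube([66, 28, 735]);
translate([527, 0, 0]) cube([66, 28, 735]);
translate([66, 0, 0]) cube([461, 28, 66]);
translate([66, 0, 669]) cube([461, 28, 66]);


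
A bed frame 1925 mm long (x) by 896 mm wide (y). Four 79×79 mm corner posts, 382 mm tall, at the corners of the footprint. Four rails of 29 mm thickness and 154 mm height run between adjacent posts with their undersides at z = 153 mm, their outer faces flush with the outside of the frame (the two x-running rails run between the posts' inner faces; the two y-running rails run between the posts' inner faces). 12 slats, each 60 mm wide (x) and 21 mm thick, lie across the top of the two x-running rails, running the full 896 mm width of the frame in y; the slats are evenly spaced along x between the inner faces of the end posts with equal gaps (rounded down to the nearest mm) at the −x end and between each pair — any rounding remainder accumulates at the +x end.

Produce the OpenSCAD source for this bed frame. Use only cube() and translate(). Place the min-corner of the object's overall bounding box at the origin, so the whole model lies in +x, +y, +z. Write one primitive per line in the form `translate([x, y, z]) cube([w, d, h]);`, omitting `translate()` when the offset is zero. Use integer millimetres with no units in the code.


cube([79, 79, 382]);
translate([0, 817, 0]) cube([79, 79, 382]);
translate([1846, 0, 0]) cube([79, 79, 382]);
translate([1846, 817, 0]) cube([79, 79, 382]);
translate([79, 0, 153]) cube([1767, 29, 154]);
translate([79, 867, 153]) cube([1767, 29, 154]);
translate([0, 79, 153]) cube([29, 738, 154]);
translate([1896, 79, 153]) cube([29, 738, 154]);
translate([159, 0, 307]) cube([60, 896, 21]);
translate([299, 0, 307]) cube([60, 896, 21]);
translate([439, 0, 307]) cube([60, 896, 21]);
translate([579, 0, 307]) cube([60, 896, 21]);
translate([719, 0, 307]) cube([60, 896, 21]);
translate([859, 0, 307]) cube([60, 896, 21]);
translate([999, 0, 307]) cube([60, 896, 21]);
translate([1139, 0, 307]) cube([60, 896, 21]);
translate([1279, 0, 307]) cube([60, 896, 21]);
translate([1419, 0, 307]) cube([60, 896, 21]);
translate([1559, 0, 307]) cube([60, 896, 21]);
translate([1699, 0, 307]) cube([60, 896, 21]);


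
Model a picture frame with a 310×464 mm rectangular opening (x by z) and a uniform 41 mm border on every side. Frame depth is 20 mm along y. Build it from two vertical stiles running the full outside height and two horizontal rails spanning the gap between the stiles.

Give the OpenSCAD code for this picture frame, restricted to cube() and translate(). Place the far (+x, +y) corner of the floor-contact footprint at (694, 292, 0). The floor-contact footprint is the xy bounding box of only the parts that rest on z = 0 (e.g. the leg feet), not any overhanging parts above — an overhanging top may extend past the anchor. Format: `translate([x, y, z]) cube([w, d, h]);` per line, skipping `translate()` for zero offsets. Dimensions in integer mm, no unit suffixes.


translate([302, 272, 0]) cube([41, 20, 546]);
translate([653, 272, 0]) cube([41, 20, 546]);
translate([343, 272, 0]) cube([310, 20, 41]);
translate([343, 272, 505]) cube([310, 20, 41]);


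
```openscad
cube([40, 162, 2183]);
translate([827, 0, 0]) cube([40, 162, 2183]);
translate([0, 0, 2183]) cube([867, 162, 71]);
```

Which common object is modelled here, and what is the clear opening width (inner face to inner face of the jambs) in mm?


A door frame. The clear opening width is 787 mm.

Two 2183 mm tall posts with a header on top — a door frame. The left jamb is 40 mm wide at x = 0; the right jamb starts at x = 827. The clear opening is 827 − 40 = 787 mm.


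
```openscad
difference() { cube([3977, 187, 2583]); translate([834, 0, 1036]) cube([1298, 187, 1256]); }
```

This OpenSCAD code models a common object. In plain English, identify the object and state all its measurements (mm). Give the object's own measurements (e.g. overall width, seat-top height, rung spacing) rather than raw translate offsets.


A wall 3977 mm long (x), 187 mm thick (y), 2583 mm tall, with a rectangular window opening cut through it. The opening is 1298 mm wide and 1256 mm tall; its sill is at z = 1036 mm and its near (−x) edge is 834 mm from the wall's −x end. The opening passes through the full wall thickness.


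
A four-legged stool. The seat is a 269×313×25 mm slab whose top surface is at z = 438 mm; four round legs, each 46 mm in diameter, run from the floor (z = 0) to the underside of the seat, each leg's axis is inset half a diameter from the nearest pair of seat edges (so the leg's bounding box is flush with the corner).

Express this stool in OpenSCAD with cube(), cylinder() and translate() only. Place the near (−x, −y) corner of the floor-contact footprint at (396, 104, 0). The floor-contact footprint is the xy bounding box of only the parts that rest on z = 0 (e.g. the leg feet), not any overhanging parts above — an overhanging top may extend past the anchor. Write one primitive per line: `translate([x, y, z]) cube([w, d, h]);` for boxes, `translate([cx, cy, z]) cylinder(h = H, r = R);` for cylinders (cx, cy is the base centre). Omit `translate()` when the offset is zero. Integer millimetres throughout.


translate([396, 104, 413]) cube([269, 313, 25]);
translate([419, 127, 0]) cylinder(h = 413, r = 23);
translate([642, 127, 0]) cylinder(h = 413, r = 23);
translate([419, 394, 0]) cylinder(h = 413, r = 23);
translate([642, 394, 0]) cylinder(h = 413, r = 23);
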